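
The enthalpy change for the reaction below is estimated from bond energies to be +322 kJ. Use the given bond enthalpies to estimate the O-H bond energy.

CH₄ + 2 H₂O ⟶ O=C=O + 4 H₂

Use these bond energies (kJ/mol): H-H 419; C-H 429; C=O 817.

Let D be the O-H bond energy.
Σ(broken) = 4×429 + 4×D = 1716 + 4D
Σ(formed) = 2×817 + 4×419 = 3310
ΔH = Σ(broken) − Σ(formed) = (1716 + 4D) − (3310) = −1594 + 4D
Setting this equal to +322 kJ gives 4D = 1916, so D = 479 kJ/mol.

D(O-H) ≈ 479 kJ/mol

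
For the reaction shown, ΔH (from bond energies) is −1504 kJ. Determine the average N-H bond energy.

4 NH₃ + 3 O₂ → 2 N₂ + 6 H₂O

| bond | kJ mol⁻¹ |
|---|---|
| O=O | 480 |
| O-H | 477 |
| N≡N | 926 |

Let D be the N-H bond energy.
Σ(broken) = 12×D + 3×480 = 1440 + 12D
Σ(formed) = 2×926 + 12×477 = 7576
ΔH = Σ(broken) − Σ(formed) = (1440 + 12D) − (7576) = −6136 + 12D
Setting this equal to −1504 kJ gives 12D = 4632, so D = 386 kJ/mol.

D(N-H) ≈ 386 kJ/mol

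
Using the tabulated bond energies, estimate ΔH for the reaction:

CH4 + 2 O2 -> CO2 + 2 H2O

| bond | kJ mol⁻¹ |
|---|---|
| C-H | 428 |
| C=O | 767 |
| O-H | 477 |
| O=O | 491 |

Bonds broken (reactants):
  C-H: 4 × 428 = 1712
  O=O: 2 × 491 = 982
  Σ(broken) = 2694 kJ
Bonds formed (products):
  C=O: 2 × 767 = 1534
  O-H: 4 × 477 = 1908
  Σ(formed) = 3442 kJ
ΔH = Σ(broken) − Σ(formed) = 2694 − 3442 = −748 kJ

ΔH ≈ −748 kJ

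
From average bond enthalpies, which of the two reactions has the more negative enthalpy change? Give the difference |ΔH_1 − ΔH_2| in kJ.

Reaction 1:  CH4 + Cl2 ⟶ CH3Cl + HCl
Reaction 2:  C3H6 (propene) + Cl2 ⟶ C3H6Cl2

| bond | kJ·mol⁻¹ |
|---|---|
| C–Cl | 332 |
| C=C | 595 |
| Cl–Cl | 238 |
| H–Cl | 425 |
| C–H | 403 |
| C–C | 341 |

Reaction 1:
  Bonds broken (reactants):
    C–H: 4 × 403 = 1612
    Cl–Cl: 1 × 238 = 238
    Σ(broken) = 1850 kJ
  Bonds formed (products):
    C–Cl: 1 × 332 = 332
    C–H: 3 × 403 = 1209
    H–Cl: 1 × 425 = 425
    Σ(formed) = 1966 kJ
  ΔH_1 = 1850 − 1966 = −116 kJ
Reaction 2:
  Bonds broken (reactants):
    C–C: 1 × 341 = 341
    C–H: 6 × 403 = 2418
    C=C: 1 × 595 = 595
    Cl–Cl: 1 × 238 = 238
    Σ(broken) = 3592 kJ
  Bonds formed (products):
    C–C: 2 × 341 = 682
    C–Cl: 2 × 332 = 664
    C–H: 6 × 403 = 2418
    Σ(formed) = 3764 kJ
  ΔH_2 = 3592 − 3764 = −172 kJ
ΔH_1 − ΔH_2 = +56 kJ, so reaction 2 has the more negative ΔH; |ΔH_1 − ΔH_2| = 56 kJ.

Reaction 2, by 56 kJ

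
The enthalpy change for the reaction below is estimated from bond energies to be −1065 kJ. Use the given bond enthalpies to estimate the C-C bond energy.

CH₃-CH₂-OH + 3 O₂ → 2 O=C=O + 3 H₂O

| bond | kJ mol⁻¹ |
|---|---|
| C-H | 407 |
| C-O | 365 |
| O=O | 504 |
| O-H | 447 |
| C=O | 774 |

Let D be the C-C bond energy.
Σ(broken) = 1×D + 5×407 + 1×365 + 1×447 + 3×504 = 4359 + D
Σ(formed) = 4×774 + 6×447 = 5778
ΔH = Σ(broken) − Σ(formed) = (4359 + D) − (5778) = −1419 + D
Setting this equal to −1065 kJ gives D = 354 kJ/mol.

D(C-C) ≈ 354 kJ/mol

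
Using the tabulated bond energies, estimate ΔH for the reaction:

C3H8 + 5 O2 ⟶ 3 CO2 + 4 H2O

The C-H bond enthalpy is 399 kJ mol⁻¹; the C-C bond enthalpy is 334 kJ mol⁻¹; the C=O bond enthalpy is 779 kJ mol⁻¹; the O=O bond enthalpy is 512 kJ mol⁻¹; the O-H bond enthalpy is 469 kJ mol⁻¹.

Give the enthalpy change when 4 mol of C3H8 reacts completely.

ΔH = −8024 kJ

Bonds broken (reactants):
  C-C: 2 × 334 = 668
  C-H: 8 × 399 = 3192
  O=O: 5 × 512 = 2560
  Σ(broken) = 6420 kJ
Bonds formed (products):
  C=O: 6 × 779 = 4674
  O-H: 8 × 469 = 3752
  Σ(formed) = 8426 kJ
ΔH = Σ(broken) − Σ(formed) = 6420 − 8426 = −2006 kJ
For 4× the reaction as written: 4 × (−2006) = −8024 kJ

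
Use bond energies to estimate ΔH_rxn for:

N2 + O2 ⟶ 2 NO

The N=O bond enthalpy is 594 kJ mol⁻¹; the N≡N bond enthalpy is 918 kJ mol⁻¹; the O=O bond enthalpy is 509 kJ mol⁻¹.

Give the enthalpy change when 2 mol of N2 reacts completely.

ΔH = +478 kJ

Bonds broken (reactants):
  N≡N: 1 × 918 = 918
  O=O: 1 × 509 = 509
  Σ(broken) = 1427 kJ
Bonds formed (products):
  N=O: 2 × 594 = 1188
  Σ(formed) = 1188 kJ
ΔH = Σ(broken) − Σ(formed) = 1427 − 1188 = +239 kJ
For 2× the reaction as written: 2 × (+239) = +478 kJ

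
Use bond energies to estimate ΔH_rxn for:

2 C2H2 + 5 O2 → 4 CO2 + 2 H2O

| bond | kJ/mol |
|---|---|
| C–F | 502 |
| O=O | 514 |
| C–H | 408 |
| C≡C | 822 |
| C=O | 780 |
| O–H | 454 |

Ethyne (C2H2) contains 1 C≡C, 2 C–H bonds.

ΔH ≈ −2210 kJ

Bonds broken (reactants):
  C≡C: 2 × 822 = 1644
  C–H: 4 × 408 = 1632
  O=O: 5 × 514 = 2570
  Σ(broken) = 5846 kJ
Bonds formed (products):
  C=O: 8 × 780 = 6240
  O–H: 4 × 454 = 1816
  Σ(formed) = 8056 kJ
ΔH = Σ(broken) − Σ(formed) = 5846 − 8056 = −2210 kJ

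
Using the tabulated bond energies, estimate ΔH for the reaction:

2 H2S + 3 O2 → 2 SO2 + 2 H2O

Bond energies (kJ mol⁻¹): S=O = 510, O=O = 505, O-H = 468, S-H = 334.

ΔH ≈ −1061 kJ

Bonds broken (reactants):
  O=O: 3 × 505 = 1515
  S-H: 4 × 334 = 1336
  Σ(broken) = 2851 kJ
Bonds formed (products):
  O-H: 4 × 468 = 1872
  S=O: 4 × 510 = 2040
  Σ(formed) = 3912 kJ
ΔH = Σ(broken) − Σ(formed) = 2851 − 3912 = −1061 kJ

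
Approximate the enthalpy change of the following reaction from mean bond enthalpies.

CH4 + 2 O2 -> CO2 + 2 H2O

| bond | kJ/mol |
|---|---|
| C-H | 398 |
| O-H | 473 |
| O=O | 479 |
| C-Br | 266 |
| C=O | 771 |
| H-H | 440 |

ΔH ≈ −884 kJ

Bonds broken (reactants):
  C-H: 4 × 398 = 1592
  O=O: 2 × 479 = 958
  Σ(broken) = 2550 kJ
Bonds formed (products):
  C=O: 2 × 771 = 1542
  O-H: 4 × 473 = 1892
  Σ(formed) = 3434 kJ
ΔH = Σ(broken) − Σ(formed) = 2550 − 3434 = −884 kJ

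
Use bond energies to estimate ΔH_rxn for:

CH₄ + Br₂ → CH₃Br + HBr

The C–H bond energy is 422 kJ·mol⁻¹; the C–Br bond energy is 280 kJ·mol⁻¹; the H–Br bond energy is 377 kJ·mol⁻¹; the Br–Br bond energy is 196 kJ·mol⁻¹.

ΔH ≈ −39 kJ

Bonds broken (reactants):
  Br–Br: 1 × 196 = 196
  C–H: 4 × 422 = 1688
  Σ(broken) = 1884 kJ
Bonds formed (products):
  C–Br: 1 × 280 = 280
  C–H: 3 × 422 = 1266
  H–Br: 1 × 377 = 377
  Σ(formed) = 1923 kJ
ΔH = Σ(broken) − Σ(formed) = 1884 − 1923 = −39 kJ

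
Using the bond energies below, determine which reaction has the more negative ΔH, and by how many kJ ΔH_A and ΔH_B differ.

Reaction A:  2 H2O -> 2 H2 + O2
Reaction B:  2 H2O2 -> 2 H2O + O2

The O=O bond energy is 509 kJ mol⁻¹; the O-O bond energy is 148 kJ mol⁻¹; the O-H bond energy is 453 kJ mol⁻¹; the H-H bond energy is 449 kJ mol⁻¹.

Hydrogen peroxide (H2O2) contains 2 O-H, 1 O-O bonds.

Reaction B, by 618 kJ

Reaction A:
  Bonds broken (reactants):
    O-H: 4 × 453 = 1812
    Σ(broken) = 1812 kJ
  Bonds formed (products):
    H-H: 2 × 449 = 898
    O=O: 1 × 509 = 509
    Σ(formed) = 1407 kJ
  ΔH_A = 1812 − 1407 = +405 kJ
Reaction B:
  Bonds broken (reactants):
    O-H: 4 × 453 = 1812
    O-O: 2 × 148 = 296
    Σ(broken) = 2108 kJ
  Bonds formed (products):
    O-H: 4 × 453 = 1812
    O=O: 1 × 509 = 509
    Σ(formed) = 2321 kJ
  ΔH_B = 2108 − 2321 = −213 kJ
ΔH_A − ΔH_B = +618 kJ, so reaction B has the more negative ΔH; |ΔH_A − ΔH_B| = 618 kJ.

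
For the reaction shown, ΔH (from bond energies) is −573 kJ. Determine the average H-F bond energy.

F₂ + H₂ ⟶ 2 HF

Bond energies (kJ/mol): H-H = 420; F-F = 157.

D(H-F) ≈ 575 kJ/mol

Let D be the H-F bond energy.
Σ(broken) = 1×157 + 1×420 = 577
Σ(formed) = 2×D = 2D
ΔH = Σ(broken) − Σ(formed) = (577) − (2D) = +577 − 2D
Setting this equal to −573 kJ gives 2D = 1150, so D = 575 kJ/mol.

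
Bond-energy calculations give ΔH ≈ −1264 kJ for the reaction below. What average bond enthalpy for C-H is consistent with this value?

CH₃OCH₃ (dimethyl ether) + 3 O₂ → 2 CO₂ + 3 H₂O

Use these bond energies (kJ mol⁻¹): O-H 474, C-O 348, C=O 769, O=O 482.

Let D be the C-H bond energy.
Σ(broken) = 6×D + 2×348 + 3×482 = 2142 + 6D
Σ(formed) = 4×769 + 6×474 = 5920
ΔH = Σ(broken) − Σ(formed) = (2142 + 6D) − (5920) = −3778 + 6D
Setting this equal to −1264 kJ gives 6D = 2514, so D = 419 kJ/mol.

D(C-H) ≈ 419 kJ/mol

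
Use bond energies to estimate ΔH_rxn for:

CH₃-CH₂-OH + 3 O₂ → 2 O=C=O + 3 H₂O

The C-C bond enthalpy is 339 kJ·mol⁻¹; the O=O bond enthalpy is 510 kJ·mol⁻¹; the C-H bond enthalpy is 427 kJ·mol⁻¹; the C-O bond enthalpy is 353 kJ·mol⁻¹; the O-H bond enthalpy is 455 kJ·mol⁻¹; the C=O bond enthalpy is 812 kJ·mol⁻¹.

Bonds broken (reactants):
  C-C: 1 × 339 = 339
  C-H: 5 × 427 = 2135
  C-O: 1 × 353 = 353
  O-H: 1 × 455 = 455
  O=O: 3 × 510 = 1530
  Σ(broken) = 4812 kJ
Bonds formed (products):
  C=O: 4 × 812 = 3248
  O-H: 6 × 455 = 2730
  Σ(formed) = 5978 kJ
ΔH = Σ(broken) − Σ(formed) = 4812 − 5978 = −1166 kJ

ΔH ≈ −1166 kJ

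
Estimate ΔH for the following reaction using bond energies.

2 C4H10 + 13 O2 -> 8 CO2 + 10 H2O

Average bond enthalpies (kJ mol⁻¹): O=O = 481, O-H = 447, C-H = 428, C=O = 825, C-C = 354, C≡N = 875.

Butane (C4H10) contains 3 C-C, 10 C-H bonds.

Bonds broken (reactants):
  C-C: 6 × 354 = 2124
  C-H: 20 × 428 = 8560
  O=O: 13 × 481 = 6253
  Σ(broken) = 16937 kJ
Bonds formed (products):
  C=O: 16 × 825 = 13200
  O-H: 20 × 447 = 8940
  Σ(formed) = 22140 kJ
ΔH = Σ(broken) − Σ(formed) = 16937 − 22140 = −5203 kJ

ΔH ≈ −5203 kJ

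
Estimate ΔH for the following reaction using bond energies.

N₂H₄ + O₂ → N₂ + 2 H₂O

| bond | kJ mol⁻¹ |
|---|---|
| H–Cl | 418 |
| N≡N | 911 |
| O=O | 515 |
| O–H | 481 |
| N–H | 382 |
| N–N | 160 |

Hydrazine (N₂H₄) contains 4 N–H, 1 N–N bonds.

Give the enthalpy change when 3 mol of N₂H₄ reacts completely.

ΔH = −1896 kJ

Bonds broken (reactants):
  N–H: 4 × 382 = 1528
  N–N: 1 × 160 = 160
  O=O: 1 × 515 = 515
  Σ(broken) = 2203 kJ
Bonds formed (products):
  N≡N: 1 × 911 = 911
  O–H: 4 × 481 = 1924
  Σ(formed) = 2835 kJ
ΔH = Σ(broken) − Σ(formed) = 2203 − 2835 = −632 kJ
For 3× the reaction as written: 3 × (−632) = −1896 kJ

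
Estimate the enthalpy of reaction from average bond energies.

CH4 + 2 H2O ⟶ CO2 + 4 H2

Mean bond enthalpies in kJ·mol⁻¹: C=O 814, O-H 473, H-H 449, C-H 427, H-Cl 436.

ΔH ≈ +176 kJ

Bonds broken (reactants):
  C-H: 4 × 427 = 1708
  O-H: 4 × 473 = 1892
  Σ(broken) = 3600 kJ
Bonds formed (products):
  C=O: 2 × 814 = 1628
  H-H: 4 × 449 = 1796
  Σ(formed) = 3424 kJ
ΔH = Σ(broken) − Σ(formed) = 3600 − 3424 = +176 kJ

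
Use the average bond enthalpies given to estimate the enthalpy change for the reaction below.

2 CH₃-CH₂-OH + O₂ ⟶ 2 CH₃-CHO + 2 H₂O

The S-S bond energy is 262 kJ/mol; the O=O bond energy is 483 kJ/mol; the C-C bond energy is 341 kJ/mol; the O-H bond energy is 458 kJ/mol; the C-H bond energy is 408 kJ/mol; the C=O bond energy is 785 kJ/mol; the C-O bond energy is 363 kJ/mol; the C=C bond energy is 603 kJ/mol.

Bonds broken (reactants):
  C-C: 2 × 341 = 682
  C-H: 10 × 408 = 4080
  C-O: 2 × 363 = 726
  O-H: 2 × 458 = 916
  O=O: 1 × 483 = 483
  Σ(broken) = 6887 kJ
Bonds formed (products):
  C-C: 2 × 341 = 682
  C-H: 8 × 408 = 3264
  C=O: 2 × 785 = 1570
  O-H: 4 × 458 = 1832
  Σ(formed) = 7348 kJ
ΔH = Σ(broken) − Σ(formed) = 6887 − 7348 = −461 kJ

ΔH ≈ −461 kJ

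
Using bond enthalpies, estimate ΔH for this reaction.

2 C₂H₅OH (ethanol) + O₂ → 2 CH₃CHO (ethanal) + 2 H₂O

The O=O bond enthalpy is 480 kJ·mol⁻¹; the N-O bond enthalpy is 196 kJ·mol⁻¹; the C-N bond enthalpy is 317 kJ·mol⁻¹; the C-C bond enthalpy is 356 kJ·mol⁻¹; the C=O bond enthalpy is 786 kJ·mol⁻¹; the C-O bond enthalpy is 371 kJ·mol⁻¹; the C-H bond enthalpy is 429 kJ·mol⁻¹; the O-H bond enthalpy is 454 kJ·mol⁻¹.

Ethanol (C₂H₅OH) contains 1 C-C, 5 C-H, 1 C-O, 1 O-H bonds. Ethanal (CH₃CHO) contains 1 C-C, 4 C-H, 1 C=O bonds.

ΔH ≈ −400 kJ

Bonds broken (reactants):
  C-C: 2 × 356 = 712
  C-H: 10 × 429 = 4290
  C-O: 2 × 371 = 742
  O-H: 2 × 454 = 908
  O=O: 1 × 480 = 480
  Σ(broken) = 7132 kJ
Bonds formed (products):
  C-C: 2 × 356 = 712
  C-H: 8 × 429 = 3432
  C=O: 2 × 786 = 1572
  O-H: 4 × 454 = 1816
  Σ(formed) = 7532 kJ
ΔH = Σ(broken) − Σ(formed) = 7132 − 7532 = −400 kJ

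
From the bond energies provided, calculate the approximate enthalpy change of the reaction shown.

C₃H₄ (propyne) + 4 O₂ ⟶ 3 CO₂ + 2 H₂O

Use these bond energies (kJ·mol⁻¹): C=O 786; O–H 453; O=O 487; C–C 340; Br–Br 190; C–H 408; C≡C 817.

Bonds broken (reactants):
  C≡C: 1 × 817 = 817
  C–C: 1 × 340 = 340
  C–H: 4 × 408 = 1632
  O=O: 4 × 487 = 1948
  Σ(broken) = 4737 kJ
Bonds formed (products):
  C=O: 6 × 786 = 4716
  O–H: 4 × 453 = 1812
  Σ(formed) = 6528 kJ
ΔH = Σ(broken) − Σ(formed) = 4737 − 6528 = −1791 kJ

ΔH ≈ −1791 kJ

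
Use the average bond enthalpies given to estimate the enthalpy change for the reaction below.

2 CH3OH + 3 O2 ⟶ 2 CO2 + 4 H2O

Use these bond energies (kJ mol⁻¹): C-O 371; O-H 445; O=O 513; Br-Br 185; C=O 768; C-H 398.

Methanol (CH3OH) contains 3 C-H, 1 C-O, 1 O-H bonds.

Bonds broken (reactants):
  C-H: 6 × 398 = 2388
  C-O: 2 × 371 = 742
  O-H: 2 × 445 = 890
  O=O: 3 × 513 = 1539
  Σ(broken) = 5559 kJ
Bonds formed (products):
  C=O: 4 × 768 = 3072
  O-H: 8 × 445 = 3560
  Σ(formed) = 6632 kJ
ΔH = Σ(broken) − Σ(formed) = 5559 − 6632 = −1073 kJ

ΔH ≈ −1073 kJ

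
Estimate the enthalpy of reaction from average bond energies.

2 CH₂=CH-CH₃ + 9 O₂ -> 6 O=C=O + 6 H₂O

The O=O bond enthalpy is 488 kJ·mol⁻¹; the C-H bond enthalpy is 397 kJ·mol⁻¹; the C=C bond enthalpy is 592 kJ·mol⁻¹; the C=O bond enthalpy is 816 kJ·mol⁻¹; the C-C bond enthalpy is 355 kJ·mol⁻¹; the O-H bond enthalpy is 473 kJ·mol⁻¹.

Bonds broken (reactants):
  C-C: 2 × 355 = 710
  C-H: 12 × 397 = 4764
  C=C: 2 × 592 = 1184
  O=O: 9 × 488 = 4392
  Σ(broken) = 11050 kJ
Bonds formed (products):
  C=O: 12 × 816 = 9792
  O-H: 12 × 473 = 5676
  Σ(formed) = 15468 kJ
ΔH = Σ(broken) − Σ(formed) = 11050 − 15468 = −4418 kJ

ΔH ≈ −4418 kJ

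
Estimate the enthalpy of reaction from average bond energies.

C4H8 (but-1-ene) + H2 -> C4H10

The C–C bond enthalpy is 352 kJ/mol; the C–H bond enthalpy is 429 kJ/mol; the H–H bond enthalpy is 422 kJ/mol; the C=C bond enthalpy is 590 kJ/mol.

Bonds broken (reactants):
  C–C: 2 × 352 = 704
  C–H: 8 × 429 = 3432
  C=C: 1 × 590 = 590
  H–H: 1 × 422 = 422
  Σ(broken) = 5148 kJ
Bonds formed (products):
  C–C: 3 × 352 = 1056
  C–H: 10 × 429 = 4290
  Σ(formed) = 5346 kJ
ΔH = Σ(broken) − Σ(formed) = 5148 − 5346 = −198 kJ

ΔH ≈ −198 kJ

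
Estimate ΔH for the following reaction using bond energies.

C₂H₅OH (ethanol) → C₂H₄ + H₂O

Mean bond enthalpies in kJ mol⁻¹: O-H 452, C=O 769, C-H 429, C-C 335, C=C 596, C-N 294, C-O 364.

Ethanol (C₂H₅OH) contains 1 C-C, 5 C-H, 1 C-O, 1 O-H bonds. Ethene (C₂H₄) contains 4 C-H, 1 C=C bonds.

ΔH ≈ +80 kJ

Bonds broken (reactants):
  C-C: 1 × 335 = 335
  C-H: 5 × 429 = 2145
  C-O: 1 × 364 = 364
  O-H: 1 × 452 = 452
  Σ(broken) = 3296 kJ
Bonds formed (products):
  C-H: 4 × 429 = 1716
  C=C: 1 × 596 = 596
  O-H: 2 × 452 = 904
  Σ(formed) = 3216 kJ
ΔH = Σ(broken) − Σ(formed) = 3296 − 3216 = +80 kJ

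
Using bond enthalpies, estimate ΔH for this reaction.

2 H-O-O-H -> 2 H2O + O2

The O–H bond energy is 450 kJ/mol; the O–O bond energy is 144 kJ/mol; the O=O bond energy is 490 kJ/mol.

ΔH ≈ −202 kJ

Bonds broken (reactants):
  O–H: 4 × 450 = 1800
  O–O: 2 × 144 = 288
  Σ(broken) = 2088 kJ
Bonds formed (products):
  O–H: 4 × 450 = 1800
  O=O: 1 × 490 = 490
  Σ(formed) = 2290 kJ
ΔH = Σ(broken) − Σ(formed) = 2088 − 2290 = −202 kJ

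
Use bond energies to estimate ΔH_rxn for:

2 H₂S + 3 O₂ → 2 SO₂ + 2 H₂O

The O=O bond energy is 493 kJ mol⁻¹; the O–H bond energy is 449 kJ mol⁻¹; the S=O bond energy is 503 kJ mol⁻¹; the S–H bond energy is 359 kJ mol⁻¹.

Bonds broken (reactants):
  O=O: 3 × 493 = 1479
  S–H: 4 × 359 = 1436
  Σ(broken) = 2915 kJ
Bonds formed (products):
  O–H: 4 × 449 = 1796
  S=O: 4 × 503 = 2012
  Σ(formed) = 3808 kJ
ΔH = Σ(broken) − Σ(formed) = 2915 − 3808 = −893 kJ

ΔH ≈ −893 kJ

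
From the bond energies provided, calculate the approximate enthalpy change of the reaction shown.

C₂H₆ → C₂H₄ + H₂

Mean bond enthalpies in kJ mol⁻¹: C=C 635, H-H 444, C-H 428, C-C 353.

Bonds broken (reactants):
  C-C: 1 × 353 = 353
  C-H: 6 × 428 = 2568
  Σ(broken) = 2921 kJ
Bonds formed (products):
  C-H: 4 × 428 = 1712
  C=C: 1 × 635 = 635
  H-H: 1 × 444 = 444
  Σ(formed) = 2791 kJ
ΔH = Σ(broken) − Σ(formed) = 2921 − 2791 = +130 kJ

ΔH ≈ +130 kJ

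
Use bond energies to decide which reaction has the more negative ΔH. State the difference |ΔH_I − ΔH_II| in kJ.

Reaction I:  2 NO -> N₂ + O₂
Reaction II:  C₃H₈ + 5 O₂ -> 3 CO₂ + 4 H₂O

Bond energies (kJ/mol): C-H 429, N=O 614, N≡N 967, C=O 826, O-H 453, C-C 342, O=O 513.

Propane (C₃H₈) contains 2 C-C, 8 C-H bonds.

Reaction II, by 1647 kJ

Reaction I:
  Bonds broken (reactants):
    N=O: 2 × 614 = 1228
    Σ(broken) = 1228 kJ
  Bonds formed (products):
    N≡N: 1 × 967 = 967
    O=O: 1 × 513 = 513
    Σ(formed) = 1480 kJ
  ΔH_I = 1228 − 1480 = −252 kJ
Reaction II:
  Bonds broken (reactants):
    C-C: 2 × 342 = 684
    C-H: 8 × 429 = 3432
    O=O: 5 × 513 = 2565
    Σ(broken) = 6681 kJ
  Bonds formed (products):
    C=O: 6 × 826 = 4956
    O-H: 8 × 453 = 3624
    Σ(formed) = 8580 kJ
  ΔH_II = 6681 − 8580 = −1899 kJ
ΔH_I − ΔH_II = +1647 kJ, so reaction II has the more negative ΔH; |ΔH_I − ΔH_II| = 1647 kJ.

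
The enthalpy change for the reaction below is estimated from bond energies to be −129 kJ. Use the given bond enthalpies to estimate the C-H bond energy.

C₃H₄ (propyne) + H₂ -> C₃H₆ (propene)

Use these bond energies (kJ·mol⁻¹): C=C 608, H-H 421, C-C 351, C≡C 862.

Let D be the C-H bond energy.
Σ(broken) = 1×862 + 1×351 + 4×D + 1×421 = 1634 + 4D
Σ(formed) = 1×351 + 6×D + 1×608 = 959 + 6D
ΔH = Σ(broken) − Σ(formed) = (1634 + 4D) − (959 + 6D) = +675 − 2D
Setting this equal to −129 kJ gives 2D = 804, so D = 402 kJ/mol.

D(C-H) ≈ 402 kJ/mol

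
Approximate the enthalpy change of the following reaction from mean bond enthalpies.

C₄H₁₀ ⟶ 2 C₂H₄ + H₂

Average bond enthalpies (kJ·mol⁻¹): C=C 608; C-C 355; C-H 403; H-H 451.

Bonds broken (reactants):
  C-C: 3 × 355 = 1065
  C-H: 10 × 403 = 4030
  Σ(broken) = 5095 kJ
Bonds formed (products):
  C-H: 8 × 403 = 3224
  C=C: 2 × 608 = 1216
  H-H: 1 × 451 = 451
  Σ(formed) = 4891 kJ
ΔH = Σ(broken) − Σ(formed) = 5095 − 4891 = +204 kJ

ΔH ≈ +204 kJ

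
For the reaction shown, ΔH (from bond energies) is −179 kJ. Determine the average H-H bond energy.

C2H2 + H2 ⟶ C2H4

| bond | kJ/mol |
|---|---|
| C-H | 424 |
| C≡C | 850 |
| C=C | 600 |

D(H-H) ≈ 419 kJ/mol

Let D be the H-H bond energy.
Σ(broken) = 1×850 + 2×424 + 1×D = 1698 + D
Σ(formed) = 4×424 + 1×600 = 2296
ΔH = Σ(broken) − Σ(formed) = (1698 + D) − (2296) = −598 + D
Setting this equal to −179 kJ gives D = 419 kJ/mol.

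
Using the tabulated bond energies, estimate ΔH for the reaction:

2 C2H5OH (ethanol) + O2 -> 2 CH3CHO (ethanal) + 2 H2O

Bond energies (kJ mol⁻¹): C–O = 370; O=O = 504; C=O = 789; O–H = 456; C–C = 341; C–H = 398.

ΔH ≈ −450 kJ

Bonds broken (reactants):
  C–C: 2 × 341 = 682
  C–H: 10 × 398 = 3980
  C–O: 2 × 370 = 740
  O–H: 2 × 456 = 912
  O=O: 1 × 504 = 504
  Σ(broken) = 6818 kJ
Bonds formed (products):
  C–C: 2 × 341 = 682
  C–H: 8 × 398 = 3184
  C=O: 2 × 789 = 1578
  O–H: 4 × 456 = 1824
  Σ(formed) = 7268 kJ
ΔH = Σ(broken) − Σ(formed) = 6818 − 7268 = −450 kJ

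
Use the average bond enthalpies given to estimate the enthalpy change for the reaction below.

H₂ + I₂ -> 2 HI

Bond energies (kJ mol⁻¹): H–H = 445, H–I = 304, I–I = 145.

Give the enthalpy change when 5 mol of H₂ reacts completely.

ΔH = −90 kJ

Bonds broken (reactants):
  H–H: 1 × 445 = 445
  I–I: 1 × 145 = 145
  Σ(broken) = 590 kJ
Bonds formed (products):
  H–I: 2 × 304 = 608
  Σ(formed) = 608 kJ
ΔH = Σ(broken) − Σ(formed) = 590 − 608 = −18 kJ
For 5× the reaction as written: 5 × (−18) = −90 kJ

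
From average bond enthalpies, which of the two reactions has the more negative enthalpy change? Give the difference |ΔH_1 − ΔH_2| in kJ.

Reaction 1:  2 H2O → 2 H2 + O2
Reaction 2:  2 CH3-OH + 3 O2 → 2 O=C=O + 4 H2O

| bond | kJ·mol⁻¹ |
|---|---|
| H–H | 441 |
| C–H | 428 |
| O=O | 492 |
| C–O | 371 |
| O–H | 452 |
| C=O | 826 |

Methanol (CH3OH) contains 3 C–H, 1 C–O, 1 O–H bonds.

Reaction 1:
  Bonds broken (reactants):
    O–H: 4 × 452 = 1808
    Σ(broken) = 1808 kJ
  Bonds formed (products):
    H–H: 2 × 441 = 882
    O=O: 1 × 492 = 492
    Σ(formed) = 1374 kJ
  ΔH_1 = 1808 − 1374 = +434 kJ
Reaction 2:
  Bonds broken (reactants):
    C–H: 6 × 428 = 2568
    C–O: 2 × 371 = 742
    O–H: 2 × 452 = 904
    O=O: 3 × 492 = 1476
    Σ(broken) = 5690 kJ
  Bonds formed (products):
    C=O: 4 × 826 = 3304
    O–H: 8 × 452 = 3616
    Σ(formed) = 6920 kJ
  ΔH_2 = 5690 − 6920 = −1230 kJ
ΔH_1 − ΔH_2 = +1664 kJ, so reaction 2 has the more negative ΔH; |ΔH_1 − ΔH_2| = 1664 kJ.

Reaction 2, by 1664 kJ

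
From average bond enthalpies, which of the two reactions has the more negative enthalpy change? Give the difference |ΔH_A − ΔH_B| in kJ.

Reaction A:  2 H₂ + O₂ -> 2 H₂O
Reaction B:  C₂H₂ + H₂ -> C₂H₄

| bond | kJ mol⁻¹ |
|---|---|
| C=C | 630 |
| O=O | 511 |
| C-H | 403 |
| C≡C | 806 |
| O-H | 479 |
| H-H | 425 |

Reaction A:
  Bonds broken (reactants):
    H-H: 2 × 425 = 850
    O=O: 1 × 511 = 511
    Σ(broken) = 1361 kJ
  Bonds formed (products):
    O-H: 4 × 479 = 1916
    Σ(formed) = 1916 kJ
  ΔH_A = 1361 − 1916 = −555 kJ
Reaction B:
  Bonds broken (reactants):
    C≡C: 1 × 806 = 806
    C-H: 2 × 403 = 806
    H-H: 1 × 425 = 425
    Σ(broken) = 2037 kJ
  Bonds formed (products):
    C-H: 4 × 403 = 1612
    C=C: 1 × 630 = 630
    Σ(formed) = 2242 kJ
  ΔH_B = 2037 − 2242 = −205 kJ
ΔH_A − ΔH_B = −350 kJ, so reaction A has the more negative ΔH; |ΔH_A − ΔH_B| = 350 kJ.

Reaction A, by 350 kJ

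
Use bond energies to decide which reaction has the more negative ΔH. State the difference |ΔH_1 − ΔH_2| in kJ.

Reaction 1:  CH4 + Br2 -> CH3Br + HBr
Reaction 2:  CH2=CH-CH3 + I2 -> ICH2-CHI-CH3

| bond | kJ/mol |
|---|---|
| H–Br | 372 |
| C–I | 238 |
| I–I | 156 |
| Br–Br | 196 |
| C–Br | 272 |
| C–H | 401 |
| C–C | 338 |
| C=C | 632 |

Reaction 1:
  Bonds broken (reactants):
    Br–Br: 1 × 196 = 196
    C–H: 4 × 401 = 1604
    Σ(broken) = 1800 kJ
  Bonds formed (products):
    C–Br: 1 × 272 = 272
    C–H: 3 × 401 = 1203
    H–Br: 1 × 372 = 372
    Σ(formed) = 1847 kJ
  ΔH_1 = 1800 − 1847 = −47 kJ
Reaction 2:
  Bonds broken (reactants):
    C–C: 1 × 338 = 338
    C–H: 6 × 401 = 2406
    C=C: 1 × 632 = 632
    I–I: 1 × 156 = 156
    Σ(broken) = 3532 kJ
  Bonds formed (products):
    C–C: 2 × 338 = 676
    C–H: 6 × 401 = 2406
    C–I: 2 × 238 = 476
    Σ(formed) = 3558 kJ
  ΔH_2 = 3532 − 3558 = −26 kJ
ΔH_1 − ΔH_2 = −21 kJ, so reaction 1 has the more negative ΔH; |ΔH_1 − ΔH_2| = 21 kJ.

Reaction 1, by 21 kJ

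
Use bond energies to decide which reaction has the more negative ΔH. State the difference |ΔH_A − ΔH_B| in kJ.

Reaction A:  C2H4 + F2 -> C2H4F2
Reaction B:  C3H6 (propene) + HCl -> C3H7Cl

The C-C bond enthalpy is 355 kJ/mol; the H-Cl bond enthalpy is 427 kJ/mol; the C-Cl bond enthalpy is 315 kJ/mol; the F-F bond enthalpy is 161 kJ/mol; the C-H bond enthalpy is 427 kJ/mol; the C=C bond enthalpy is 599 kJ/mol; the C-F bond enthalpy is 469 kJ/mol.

Reaction A:
  Bonds broken (reactants):
    C-H: 4 × 427 = 1708
    C=C: 1 × 599 = 599
    F-F: 1 × 161 = 161
    Σ(broken) = 2468 kJ
  Bonds formed (products):
    C-C: 1 × 355 = 355
    C-F: 2 × 469 = 938
    C-H: 4 × 427 = 1708
    Σ(formed) = 3001 kJ
  ΔH_A = 2468 − 3001 = −533 kJ
Reaction B:
  Bonds broken (reactants):
    C-C: 1 × 355 = 355
    C-H: 6 × 427 = 2562
    C=C: 1 × 599 = 599
    H-Cl: 1 × 427 = 427
    Σ(broken) = 3943 kJ
  Bonds formed (products):
    C-C: 2 × 355 = 710
    C-Cl: 1 × 315 = 315
    C-H: 7 × 427 = 2989
    Σ(formed) = 4014 kJ
  ΔH_B = 3943 − 4014 = −71 kJ
ΔH_A − ΔH_B = −462 kJ, so reaction A has the more negative ΔH; |ΔH_A − ΔH_B| = 462 kJ.

Reaction A, by 462 kJ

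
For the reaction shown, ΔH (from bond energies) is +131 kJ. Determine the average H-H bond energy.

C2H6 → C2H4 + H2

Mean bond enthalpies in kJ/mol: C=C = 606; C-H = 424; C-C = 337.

Let D be the H-H bond energy.
Σ(broken) = 1×337 + 6×424 = 2881
Σ(formed) = 4×424 + 1×606 + 1×D = 2302 + D
ΔH = Σ(broken) − Σ(formed) = (2881) − (2302 + D) = +579 − D
Setting this equal to +131 kJ gives D = 448 kJ/mol.

D(H-H) ≈ 448 kJ/mol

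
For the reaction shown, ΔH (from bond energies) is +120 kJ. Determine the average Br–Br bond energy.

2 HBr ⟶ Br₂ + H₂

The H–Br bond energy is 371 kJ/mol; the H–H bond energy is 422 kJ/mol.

D(Br–Br) ≈ 200 kJ/mol

Let D be the Br–Br bond energy.
Σ(broken) = 2×371 = 742
Σ(formed) = 1×D + 1×422 = 422 + D
ΔH = Σ(broken) − Σ(formed) = (742) − (422 + D) = +320 − D
Setting this equal to +120 kJ gives D = 200 kJ/mol.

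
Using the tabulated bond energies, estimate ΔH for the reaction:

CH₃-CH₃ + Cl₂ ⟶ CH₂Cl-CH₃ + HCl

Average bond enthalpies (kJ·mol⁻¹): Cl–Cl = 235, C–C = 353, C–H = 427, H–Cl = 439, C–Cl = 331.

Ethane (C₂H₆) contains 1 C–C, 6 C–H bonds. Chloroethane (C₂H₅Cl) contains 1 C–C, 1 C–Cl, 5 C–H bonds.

ΔH ≈ −108 kJ

Bonds broken (reactants):
  C–C: 1 × 353 = 353
  C–H: 6 × 427 = 2562
  Cl–Cl: 1 × 235 = 235
  Σ(broken) = 3150 kJ
Bonds formed (products):
  C–C: 1 × 353 = 353
  C–Cl: 1 × 331 = 331
  C–H: 5 × 427 = 2135
  H–Cl: 1 × 439 = 439
  Σ(formed) = 3258 kJ
ΔH = Σ(broken) − Σ(formed) = 3150 − 3258 = −108 kJ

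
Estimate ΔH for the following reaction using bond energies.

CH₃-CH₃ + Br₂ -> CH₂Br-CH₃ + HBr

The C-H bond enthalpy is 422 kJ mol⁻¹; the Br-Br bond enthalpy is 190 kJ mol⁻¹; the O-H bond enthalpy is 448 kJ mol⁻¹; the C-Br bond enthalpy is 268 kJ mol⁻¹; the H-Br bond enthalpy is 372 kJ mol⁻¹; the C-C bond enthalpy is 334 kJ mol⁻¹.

Bonds broken (reactants):
  Br-Br: 1 × 190 = 190
  C-C: 1 × 334 = 334
  C-H: 6 × 422 = 2532
  Σ(broken) = 3056 kJ
Bonds formed (products):
  C-Br: 1 × 268 = 268
  C-C: 1 × 334 = 334
  C-H: 5 × 422 = 2110
  H-Br: 1 × 372 = 372
  Σ(formed) = 3084 kJ
ΔH = Σ(broken) − Σ(formed) = 3056 − 3084 = −28 kJ

ΔH ≈ −28 kJ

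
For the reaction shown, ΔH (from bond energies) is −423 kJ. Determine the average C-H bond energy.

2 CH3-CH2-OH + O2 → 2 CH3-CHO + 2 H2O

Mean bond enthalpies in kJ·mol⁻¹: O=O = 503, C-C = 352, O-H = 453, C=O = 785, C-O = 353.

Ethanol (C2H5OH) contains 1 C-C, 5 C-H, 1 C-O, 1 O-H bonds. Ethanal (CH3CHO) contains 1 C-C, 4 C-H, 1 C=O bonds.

Let D be the C-H bond energy.
Σ(broken) = 2×352 + 10×D + 2×353 + 2×453 + 1×503 = 2819 + 10D
Σ(formed) = 2×352 + 8×D + 2×785 + 4×453 = 4086 + 8D
ΔH = Σ(broken) − Σ(formed) = (2819 + 10D) − (4086 + 8D) = −1267 + 2D
Setting this equal to −423 kJ gives 2D = 844, so D = 422 kJ/mol.

D(C-H) ≈ 422 kJ/mol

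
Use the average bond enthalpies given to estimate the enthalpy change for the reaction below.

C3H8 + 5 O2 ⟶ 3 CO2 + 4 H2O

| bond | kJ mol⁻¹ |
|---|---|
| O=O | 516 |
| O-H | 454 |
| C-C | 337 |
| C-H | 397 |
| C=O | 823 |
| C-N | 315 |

ΔH ≈ −2140 kJ

Bonds broken (reactants):
  C-C: 2 × 337 = 674
  C-H: 8 × 397 = 3176
  O=O: 5 × 516 = 2580
  Σ(broken) = 6430 kJ
Bonds formed (products):
  C=O: 6 × 823 = 4938
  O-H: 8 × 454 = 3632
  Σ(formed) = 8570 kJ
ΔH = Σ(broken) − Σ(formed) = 6430 − 8570 = −2140 kJ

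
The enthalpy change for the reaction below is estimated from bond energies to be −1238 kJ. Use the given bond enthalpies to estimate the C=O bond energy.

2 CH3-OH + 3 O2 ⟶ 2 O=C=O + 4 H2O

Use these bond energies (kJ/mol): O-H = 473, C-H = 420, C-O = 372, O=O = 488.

D(C=O) ≈ 782 kJ/mol

Let D be the C=O bond energy.
Σ(broken) = 6×420 + 2×372 + 2×473 + 3×488 = 5674
Σ(formed) = 4×D + 8×473 = 3784 + 4D
ΔH = Σ(broken) − Σ(formed) = (5674) − (3784 + 4D) = +1890 − 4D
Setting this equal to −1238 kJ gives 4D = 3128, so D = 782 kJ/mol.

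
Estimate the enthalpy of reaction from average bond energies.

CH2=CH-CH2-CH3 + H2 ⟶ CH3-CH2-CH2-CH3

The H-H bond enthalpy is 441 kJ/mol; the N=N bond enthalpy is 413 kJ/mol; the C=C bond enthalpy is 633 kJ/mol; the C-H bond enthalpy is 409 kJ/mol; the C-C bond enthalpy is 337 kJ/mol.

Bonds broken (reactants):
  C-C: 2 × 337 = 674
  C-H: 8 × 409 = 3272
  C=C: 1 × 633 = 633
  H-H: 1 × 441 = 441
  Σ(broken) = 5020 kJ
Bonds formed (products):
  C-C: 3 × 337 = 1011
  C-H: 10 × 409 = 4090
  Σ(formed) = 5101 kJ
ΔH = Σ(broken) − Σ(formed) = 5020 − 5101 = −81 kJ

ΔH ≈ −81 kJ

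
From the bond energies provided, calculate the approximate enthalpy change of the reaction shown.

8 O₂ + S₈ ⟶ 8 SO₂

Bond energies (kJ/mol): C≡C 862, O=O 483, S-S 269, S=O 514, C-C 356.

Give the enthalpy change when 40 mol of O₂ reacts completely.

Bonds broken (reactants):
  O=O: 8 × 483 = 3864
  S-S: 8 × 269 = 2152
  Σ(broken) = 6016 kJ
Bonds formed (products):
  S=O: 16 × 514 = 8224
  Σ(formed) = 8224 kJ
ΔH = Σ(broken) − Σ(formed) = 6016 − 8224 = −2208 kJ
For 5× the reaction as written: 5 × (−2208) = −11040 kJ

ΔH = −11040 kJ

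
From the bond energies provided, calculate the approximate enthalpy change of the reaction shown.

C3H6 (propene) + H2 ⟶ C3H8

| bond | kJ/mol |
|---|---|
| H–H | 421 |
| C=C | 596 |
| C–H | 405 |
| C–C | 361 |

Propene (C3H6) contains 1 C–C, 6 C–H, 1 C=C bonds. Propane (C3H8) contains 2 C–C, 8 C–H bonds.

ΔH ≈ −154 kJ

Bonds broken (reactants):
  C–C: 1 × 361 = 361
  C–H: 6 × 405 = 2430
  C=C: 1 × 596 = 596
  H–H: 1 × 421 = 421
  Σ(broken) = 3808 kJ
Bonds formed (products):
  C–C: 2 × 361 = 722
  C–H: 8 × 405 = 3240
  Σ(formed) = 3962 kJ
ΔH = Σ(broken) − Σ(formed) = 3808 − 3962 = −154 kJ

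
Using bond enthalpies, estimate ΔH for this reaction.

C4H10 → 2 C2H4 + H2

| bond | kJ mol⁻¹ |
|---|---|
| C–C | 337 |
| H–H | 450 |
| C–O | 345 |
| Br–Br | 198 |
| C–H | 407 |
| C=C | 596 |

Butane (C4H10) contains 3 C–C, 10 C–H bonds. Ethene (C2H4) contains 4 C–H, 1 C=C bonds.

ΔH ≈ +183 kJ

Bonds broken (reactants):
  C–C: 3 × 337 = 1011
  C–H: 10 × 407 = 4070
  Σ(broken) = 5081 kJ
Bonds formed (products):
  C–H: 8 × 407 = 3256
  C=C: 2 × 596 = 1192
  H–H: 1 × 450 = 450
  Σ(formed) = 4898 kJ
ΔH = Σ(broken) − Σ(formed) = 5081 − 4898 = +183 kJ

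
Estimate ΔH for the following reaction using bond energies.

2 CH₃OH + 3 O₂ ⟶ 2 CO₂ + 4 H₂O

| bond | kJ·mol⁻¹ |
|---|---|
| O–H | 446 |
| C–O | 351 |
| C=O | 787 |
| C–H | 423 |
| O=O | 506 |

Bonds broken (reactants):
  C–H: 6 × 423 = 2538
  C–O: 2 × 351 = 702
  O–H: 2 × 446 = 892
  O=O: 3 × 506 = 1518
  Σ(broken) = 5650 kJ
Bonds formed (products):
  C=O: 4 × 787 = 3148
  O–H: 8 × 446 = 3568
  Σ(formed) = 6716 kJ
ΔH = Σ(broken) − Σ(formed) = 5650 − 6716 = −1066 kJ

ΔH ≈ −1066 kJ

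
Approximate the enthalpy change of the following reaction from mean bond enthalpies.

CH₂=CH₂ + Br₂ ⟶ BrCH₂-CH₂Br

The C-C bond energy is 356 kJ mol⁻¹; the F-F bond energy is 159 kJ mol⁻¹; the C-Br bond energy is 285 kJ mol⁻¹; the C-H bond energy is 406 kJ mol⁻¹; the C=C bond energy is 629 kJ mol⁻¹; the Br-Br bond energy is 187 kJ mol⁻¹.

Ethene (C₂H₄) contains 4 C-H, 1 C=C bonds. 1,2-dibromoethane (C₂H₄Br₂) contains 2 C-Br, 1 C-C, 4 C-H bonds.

ΔH ≈ −110 kJ

Bonds broken (reactants):
  Br-Br: 1 × 187 = 187
  C-H: 4 × 406 = 1624
  C=C: 1 × 629 = 629
  Σ(broken) = 2440 kJ
Bonds formed (products):
  C-Br: 2 × 285 = 570
  C-C: 1 × 356 = 356
  C-H: 4 × 406 = 1624
  Σ(formed) = 2550 kJ
ΔH = Σ(broken) − Σ(formed) = 2440 − 2550 = −110 kJ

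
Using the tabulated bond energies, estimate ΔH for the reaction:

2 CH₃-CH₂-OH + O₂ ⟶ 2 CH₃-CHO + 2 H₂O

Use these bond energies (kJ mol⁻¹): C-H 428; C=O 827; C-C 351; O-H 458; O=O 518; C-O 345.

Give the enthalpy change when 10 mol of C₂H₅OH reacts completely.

ΔH = −2530 kJ

Bonds broken (reactants):
  C-C: 2 × 351 = 702
  C-H: 10 × 428 = 4280
  C-O: 2 × 345 = 690
  O-H: 2 × 458 = 916
  O=O: 1 × 518 = 518
  Σ(broken) = 7106 kJ
Bonds formed (products):
  C-C: 2 × 351 = 702
  C-H: 8 × 428 = 3424
  C=O: 2 × 827 = 1654
  O-H: 4 × 458 = 1832
  Σ(formed) = 7612 kJ
ΔH = Σ(broken) − Σ(formed) = 7106 − 7612 = −506 kJ
For 5× the reaction as written: 5 × (−506) = −2530 kJ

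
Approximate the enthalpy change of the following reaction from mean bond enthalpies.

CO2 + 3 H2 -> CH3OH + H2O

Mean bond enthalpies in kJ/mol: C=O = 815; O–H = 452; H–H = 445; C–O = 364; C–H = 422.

ΔH ≈ −21 kJ

Bonds broken (reactants):
  C=O: 2 × 815 = 1630
  H–H: 3 × 445 = 1335
  Σ(broken) = 2965 kJ
Bonds formed (products):
  C–H: 3 × 422 = 1266
  C–O: 1 × 364 = 364
  O–H: 3 × 452 = 1356
  Σ(formed) = 2986 kJ
ΔH = Σ(broken) − Σ(formed) = 2965 − 2986 = −21 kJ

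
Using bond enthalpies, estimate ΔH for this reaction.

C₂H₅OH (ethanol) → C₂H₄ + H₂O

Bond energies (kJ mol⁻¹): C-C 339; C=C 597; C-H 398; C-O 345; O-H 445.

ΔH ≈ +40 kJ

Bonds broken (reactants):
  C-C: 1 × 339 = 339
  C-H: 5 × 398 = 1990
  C-O: 1 × 345 = 345
  O-H: 1 × 445 = 445
  Σ(broken) = 3119 kJ
Bonds formed (products):
  C-H: 4 × 398 = 1592
  C=C: 1 × 597 = 597
  O-H: 2 × 445 = 890
  Σ(formed) = 3079 kJ
ΔH = Σ(broken) − Σ(formed) = 3119 − 3079 = +40 kJ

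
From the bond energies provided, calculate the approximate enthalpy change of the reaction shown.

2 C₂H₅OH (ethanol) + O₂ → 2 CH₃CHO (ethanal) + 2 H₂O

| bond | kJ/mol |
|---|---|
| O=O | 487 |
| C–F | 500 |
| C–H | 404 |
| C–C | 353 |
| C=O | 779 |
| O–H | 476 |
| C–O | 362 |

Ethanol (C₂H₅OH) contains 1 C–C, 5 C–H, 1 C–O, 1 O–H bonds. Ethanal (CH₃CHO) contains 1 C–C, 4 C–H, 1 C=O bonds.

ΔH ≈ −491 kJ

Bonds broken (reactants):
  C–C: 2 × 353 = 706
  C–H: 10 × 404 = 4040
  C–O: 2 × 362 = 724
  O–H: 2 × 476 = 952
  O=O: 1 × 487 = 487
  Σ(broken) = 6909 kJ
Bonds formed (products):
  C–C: 2 × 353 = 706
  C–H: 8 × 404 = 3232
  C=O: 2 × 779 = 1558
  O–H: 4 × 476 = 1904
  Σ(formed) = 7400 kJ
ΔH = Σ(broken) − Σ(formed) = 6909 − 7400 = −491 kJ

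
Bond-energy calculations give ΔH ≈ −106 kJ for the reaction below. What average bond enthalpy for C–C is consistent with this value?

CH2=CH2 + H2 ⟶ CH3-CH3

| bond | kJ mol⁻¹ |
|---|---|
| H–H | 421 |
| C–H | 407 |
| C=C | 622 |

Let D be the C–C bond energy.
Σ(broken) = 4×407 + 1×622 + 1×421 = 2671
Σ(formed) = 1×D + 6×407 = 2442 + D
ΔH = Σ(broken) − Σ(formed) = (2671) − (2442 + D) = +229 − D
Setting this equal to −106 kJ gives D = 335 kJ/mol.

D(C–C) ≈ 335 kJ/mol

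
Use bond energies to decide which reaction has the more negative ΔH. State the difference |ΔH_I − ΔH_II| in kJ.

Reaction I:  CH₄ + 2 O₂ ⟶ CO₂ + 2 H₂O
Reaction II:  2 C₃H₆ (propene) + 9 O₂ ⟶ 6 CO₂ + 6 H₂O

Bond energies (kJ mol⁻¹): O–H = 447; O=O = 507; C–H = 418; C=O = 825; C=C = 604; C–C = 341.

Reaction II, by 3043 kJ

Reaction I:
  Bonds broken (reactants):
    C–H: 4 × 418 = 1672
    O=O: 2 × 507 = 1014
    Σ(broken) = 2686 kJ
  Bonds formed (products):
    C=O: 2 × 825 = 1650
    O–H: 4 × 447 = 1788
    Σ(formed) = 3438 kJ
  ΔH_I = 2686 − 3438 = −752 kJ
Reaction II:
  Bonds broken (reactants):
    C–C: 2 × 341 = 682
    C–H: 12 × 418 = 5016
    C=C: 2 × 604 = 1208
    O=O: 9 × 507 = 4563
    Σ(broken) = 11469 kJ
  Bonds formed (products):
    C=O: 12 × 825 = 9900
    O–H: 12 × 447 = 5364
    Σ(formed) = 15264 kJ
  ΔH_II = 11469 − 15264 = −3795 kJ
ΔH_I − ΔH_II = +3043 kJ, so reaction II has the more negative ΔH; |ΔH_I − ΔH_II| = 3043 kJ.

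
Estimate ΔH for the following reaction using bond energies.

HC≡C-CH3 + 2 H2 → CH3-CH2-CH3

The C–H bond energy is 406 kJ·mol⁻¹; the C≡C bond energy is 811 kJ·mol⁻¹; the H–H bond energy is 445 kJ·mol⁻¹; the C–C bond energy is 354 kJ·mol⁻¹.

Bonds broken (reactants):
  C≡C: 1 × 811 = 811
  C–C: 1 × 354 = 354
  C–H: 4 × 406 = 1624
  H–H: 2 × 445 = 890
  Σ(broken) = 3679 kJ
Bonds formed (products):
  C–C: 2 × 354 = 708
  C–H: 8 × 406 = 3248
  Σ(formed) = 3956 kJ
ΔH = Σ(broken) − Σ(formed) = 3679 − 3956 = −277 kJ

ΔH ≈ −277 kJ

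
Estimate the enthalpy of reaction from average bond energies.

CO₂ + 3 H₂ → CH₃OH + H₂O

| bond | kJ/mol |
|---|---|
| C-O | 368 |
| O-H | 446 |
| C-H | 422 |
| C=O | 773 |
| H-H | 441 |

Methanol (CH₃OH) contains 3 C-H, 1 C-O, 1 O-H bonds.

ΔH ≈ −103 kJ

Bonds broken (reactants):
  C=O: 2 × 773 = 1546
  H-H: 3 × 441 = 1323
  Σ(broken) = 2869 kJ
Bonds formed (products):
  C-H: 3 × 422 = 1266
  C-O: 1 × 368 = 368
  O-H: 3 × 446 = 1338
  Σ(formed) = 2972 kJ
ΔH = Σ(broken) − Σ(formed) = 2869 − 2972 = −103 kJ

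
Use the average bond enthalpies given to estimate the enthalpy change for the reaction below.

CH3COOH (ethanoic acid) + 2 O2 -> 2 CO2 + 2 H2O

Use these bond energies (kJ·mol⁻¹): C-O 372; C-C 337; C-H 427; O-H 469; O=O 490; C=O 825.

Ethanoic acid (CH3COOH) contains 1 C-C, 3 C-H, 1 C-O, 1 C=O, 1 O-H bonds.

ΔH ≈ −912 kJ

Bonds broken (reactants):
  C-C: 1 × 337 = 337
  C-H: 3 × 427 = 1281
  C-O: 1 × 372 = 372
  C=O: 1 × 825 = 825
  O-H: 1 × 469 = 469
  O=O: 2 × 490 = 980
  Σ(broken) = 4264 kJ
Bonds formed (products):
  C=O: 4 × 825 = 3300
  O-H: 4 × 469 = 1876
  Σ(formed) = 5176 kJ
ΔH = Σ(broken) − Σ(formed) = 4264 − 5176 = −912 kJ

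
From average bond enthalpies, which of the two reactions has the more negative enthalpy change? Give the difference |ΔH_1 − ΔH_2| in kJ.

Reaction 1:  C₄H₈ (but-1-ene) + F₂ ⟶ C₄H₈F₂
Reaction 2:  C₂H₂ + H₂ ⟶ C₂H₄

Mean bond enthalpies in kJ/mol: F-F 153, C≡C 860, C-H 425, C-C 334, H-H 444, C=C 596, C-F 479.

Reaction 1:
  Bonds broken (reactants):
    C-C: 2 × 334 = 668
    C-H: 8 × 425 = 3400
    C=C: 1 × 596 = 596
    F-F: 1 × 153 = 153
    Σ(broken) = 4817 kJ
  Bonds formed (products):
    C-C: 3 × 334 = 1002
    C-F: 2 × 479 = 958
    C-H: 8 × 425 = 3400
    Σ(formed) = 5360 kJ
  ΔH_1 = 4817 − 5360 = −543 kJ
Reaction 2:
  Bonds broken (reactants):
    C≡C: 1 × 860 = 860
    C-H: 2 × 425 = 850
    H-H: 1 × 444 = 444
    Σ(broken) = 2154 kJ
  Bonds formed (products):
    C-H: 4 × 425 = 1700
    C=C: 1 × 596 = 596
    Σ(formed) = 2296 kJ
  ΔH_2 = 2154 − 2296 = −142 kJ
ΔH_1 − ΔH_2 = −401 kJ, so reaction 1 has the more negative ΔH; |ΔH_1 − ΔH_2| = 401 kJ.

Reaction 1, by 401 kJ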